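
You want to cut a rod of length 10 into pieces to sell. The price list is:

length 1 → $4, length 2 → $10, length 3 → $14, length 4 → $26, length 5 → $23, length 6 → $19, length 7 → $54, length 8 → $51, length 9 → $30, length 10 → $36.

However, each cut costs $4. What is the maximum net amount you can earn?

64

Let net[k] be the best obtainable value from length k. For each k, try every first piece i and keep the best of price[i] + net[k−i] minus the 4 cut fee when i<k.
net[1] = 4
net[2] = 10
net[3] = 14
net[4] = 26
net[5] = 26  (first piece 1, then net[4]=26)
net[6] = 32  (first piece 2, then net[4]=26)
net[7] = 54
net[8] = 54  (first piece 1, then net[7]=54)
net[9] = 60  (first piece 2, then net[7]=54)
net[10] = 64  (first piece 3, then net[7]=54)
One optimal plan: pieces 7 + 3 (1 cut) → $68 − $4 = $64.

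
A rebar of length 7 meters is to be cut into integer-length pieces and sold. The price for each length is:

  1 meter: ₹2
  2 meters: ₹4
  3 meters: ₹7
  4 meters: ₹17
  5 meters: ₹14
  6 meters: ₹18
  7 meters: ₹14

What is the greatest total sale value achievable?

24

Consider every possible first cut. best[k] is the best of p[i]+best[k−i] over all sellable i≤k.
best[1] = 2
best[2] = max(2+2, 4+0) = 4
best[3] = max(2+4, 4+2, 7+0) = 7
best[4] = max(2+7, 4+4, 7+2, 17+0) = 17
best[5] = max(2+17, 4+7, 7+4, 17+2, 14+0) = 19
best[6] = max(2+19, 4+17, 7+7, 17+4, 14+2, 18+0) = 21
best[7] = max(2+21, 4+19, 7+17, …, 18+2, 14+0) = 24
One optimal cutting: 4 + 3 → ₹17 + ₹7 = ₹24.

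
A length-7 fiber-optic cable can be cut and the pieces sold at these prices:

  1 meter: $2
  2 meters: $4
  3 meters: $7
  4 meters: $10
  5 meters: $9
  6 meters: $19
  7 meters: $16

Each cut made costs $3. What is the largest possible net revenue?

Let v[k] be the best obtainable value from length k. For each k, try every first piece i and keep the best of price[i] + v[k−i] minus the 3 cut fee when i<k.
v[1] = 2
v[2] = 4
v[3] = 7
v[4] = 10
v[5] = 9  (first piece 1, then v[4]=10)
v[6] = 19
v[7] = 18  (first piece 1, then v[6]=19)
One optimal plan: pieces 6 + 1 (1 cut) → $21 − $3 = $18.

18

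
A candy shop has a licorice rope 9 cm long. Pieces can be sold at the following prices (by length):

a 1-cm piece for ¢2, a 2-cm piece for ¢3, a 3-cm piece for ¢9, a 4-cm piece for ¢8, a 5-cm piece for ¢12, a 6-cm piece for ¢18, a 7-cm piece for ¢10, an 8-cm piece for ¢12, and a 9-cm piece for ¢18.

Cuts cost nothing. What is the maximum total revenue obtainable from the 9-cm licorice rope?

27

Consider every possible first cut. R[k] is the best of p[i]+R[k−i] over all sellable i≤k.
R[1] = 2
R[2] = 4  (first piece 1, then R[1]=2)
R[3] = 9
R[4] = 11  (first piece 1, then R[3]=9)
R[5] = 13  (first piece 1, then R[4]=11)
R[6] = 18  (first piece 3, then R[3]=9)
R[7] = 20  (first piece 1, then R[6]=18)
R[8] = 22  (first piece 1, then R[7]=20)
R[9] = 27  (first piece 3, then R[6]=18)
One optimal cutting: 3 + 3 + 3 → ¢9 + ¢9 + ¢9 = ¢27.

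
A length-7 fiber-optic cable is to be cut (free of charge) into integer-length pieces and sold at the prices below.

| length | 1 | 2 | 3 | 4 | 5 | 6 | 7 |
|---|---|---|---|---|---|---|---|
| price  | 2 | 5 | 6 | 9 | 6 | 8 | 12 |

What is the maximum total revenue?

17

Consider every possible first cut. v[k] is the best of p[i]+v[k−i] over all sellable i≤k.
v[1] = 2
v[2] = max(2+2, 5+0) = 5
v[3] = max(2+5, 5+2, 6+0) = 7
v[4] = max(2+7, 5+5, 6+2, 9+0) = 10
v[5] = max(2+10, 5+7, 6+5, 9+2, 6+0) = 12
v[6] = max(2+12, 5+10, 6+7, 9+5, 6+2, 8+0) = 15
v[7] = max(2+15, 5+12, 6+10, …, 8+2, 12+0) = 17
One optimal cutting: 2 + 2 + 2 + 1 → $5 + $5 + $5 + $2 = $17.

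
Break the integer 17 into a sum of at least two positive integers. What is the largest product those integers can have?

486

Fill m[k] for k=2..17: at each k try every first piece i and multiply by the better of (k−i) uncut or m[k−i].
Small cases: m[2]=1, m[3]=2, m[4]=4, m[5]=6, m[6]=9, m[7]=12, m[8]=18, m[9]=27, m[10]=36, m[11]=54, m[12]=81.
m[13] = 2*max(11,54) = 2*54 = 108
m[14] = 2*max(12,81) = 2*81 = 162
m[15] = 3*max(12,81) = 3*81 = 243
m[16] = 2*max(14,162) = 2*162 = 324
m[17] = 2*max(15,243) = 2*243 = 486
One optimal split: 3 + 3 + 3 + 3 + 3 + 2; product 3*3*3*3*3*2 = 486.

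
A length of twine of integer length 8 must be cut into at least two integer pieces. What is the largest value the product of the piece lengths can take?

18

Define m[k] = max over 1≤i<k of i · max(k−i, m[k−i]); the inner max lets the remainder stay uncut if that's better.
m[2] = 1*max(1,0) = 1*1 = 1
m[3] = max(1*2, 2*1) = 2
m[4] = max(1*3, 2*2, 3*1) = 4
m[5] = max(1*4, 2*3, 3*2, 4*1) = 6
m[6] = max(1*6, 2*4, 3*3, 4*2, 5*1) = 9
m[7] = max(1*9, 2*6, 3*4, 4*3, 5*2, 6*1) = 12
m[8] = max(1*12, 2*9, 3*6, …, 6*2, 7*1) = 18
One optimal split: 3 + 3 + 2; product 3*3*2 = 18.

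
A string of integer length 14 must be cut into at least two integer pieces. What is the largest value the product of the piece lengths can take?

Fill f[k] for k=2..14: at each k try every first piece i and multiply by the better of (k−i) uncut or f[k−i].
f[2] = 1*max(1,0) = 1*1 = 1
f[3] = max(1*2, 2*1) = 2
f[4] = max(1*3, 2*2, 3*1) = 4
f[5] = max(1*4, 2*3, 3*2, 4*1) = 6
f[6] = max(1*6, 2*4, 3*3, 4*2, 5*1) = 9
f[7] = max(1*9, 2*6, 3*4, 4*3, 5*2, 6*1) = 12
f[8] = max(1*12, 2*9, 3*6, …, 6*2, 7*1) = 18
f[9] = max(1*18, 2*12, 3*9, …, 7*2, 8*1) = 27
f[10] = max(1*27, 2*18, 3*12, …, 8*2, 9*1) = 36
f[11] = max(1*36, 2*27, 3*18, …, 9*2, 10*1) = 54
f[12] = max(1*54, 2*36, 3*27, …, 10*2, 11*1) = 81
f[13] = max(1*81, 2*54, 3*36, …, 11*2, 12*1) = 108
f[14] = max(1*108, 2*81, 3*54, …, 12*2, 13*1) = 162
One optimal split: 3 + 3 + 3 + 3 + 2; product 3*3*3*3*2 = 162.

162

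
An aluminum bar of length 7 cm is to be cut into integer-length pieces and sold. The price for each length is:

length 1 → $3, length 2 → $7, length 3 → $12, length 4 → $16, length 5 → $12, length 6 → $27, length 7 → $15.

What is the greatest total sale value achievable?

Consider every possible first cut. r[k] is the best of p[i]+r[k−i] over all sellable i≤k.
r[1] = 3
r[2] = 7
r[3] = 12
r[4] = 16
r[5] = 19  (first piece 1, then r[4]=16)
r[6] = 27
r[7] = 30  (first piece 1, then r[6]=27)
One optimal cutting: 6 + 1 → $27 + $3 = $30.

30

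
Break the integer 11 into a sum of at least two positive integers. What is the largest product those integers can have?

54

Let f[k] be the best product for length k (with at least one cut). For each first piece i, the rest contributes max(k−i, f[k−i]).
f[2] = 1*max(1,0) = 1*1 = 1
f[3] = 1*max(2,1) = 1*2 = 2
f[4] = 2*max(2,1) = 2*2 = 4
f[5] = 2*max(3,2) = 2*3 = 6
f[6] = 3*max(3,2) = 3*3 = 9
f[7] = 2*max(5,6) = 2*6 = 12
f[8] = 2*max(6,9) = 2*9 = 18
f[9] = 3*max(6,9) = 3*9 = 27
f[10] = 2*max(8,18) = 2*18 = 36
f[11] = 2*max(9,27) = 2*27 = 54
One optimal split: 3 + 3 + 3 + 2; product 3*3*3*2 = 54.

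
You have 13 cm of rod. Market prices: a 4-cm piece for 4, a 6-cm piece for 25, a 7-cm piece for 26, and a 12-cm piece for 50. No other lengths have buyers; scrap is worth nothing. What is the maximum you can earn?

Let f[k] be the best obtainable value from length k. For each k, try every first piece i and keep the best of price[i] + f[k−i].
f[1] = 0
f[2] = 0
f[3] = 0
f[4] = 4
f[5] = 4
f[6] = 25
f[7] = 26
f[8] = 26
f[9] = 26
f[10] = 29  (first piece 4, then f[6]=25)
f[11] = 30  (first piece 4, then f[7]=26)
f[12] = 50  (first piece 6, then f[6]=25)
f[13] = 51  (first piece 6, then f[7]=26)
One optimal cutting: 7 + 6 → 51.

51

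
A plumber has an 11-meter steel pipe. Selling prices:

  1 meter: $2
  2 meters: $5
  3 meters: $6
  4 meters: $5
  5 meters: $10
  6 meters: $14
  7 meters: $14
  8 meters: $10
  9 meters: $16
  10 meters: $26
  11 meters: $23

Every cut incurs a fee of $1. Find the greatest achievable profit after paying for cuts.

Let net[k] be the best obtainable value from length k. For each k, try every first piece i and keep the best of price[i] + net[k−i] minus the 1 cut fee when i<k.
net[1] = 2
net[2] = 5
net[3] = 6  (first piece 1, then net[2]=5)
net[4] = 9  (first piece 2, then net[2]=5)
net[5] = 10  (first piece 1, then net[4]=9)
net[6] = 14
net[7] = 15  (first piece 1, then net[6]=14)
net[8] = 18  (first piece 2, then net[6]=14)
net[9] = 19  (first piece 1, then net[8]=18)
net[10] = 26
net[11] = 27  (first piece 1, then net[10]=26)
One optimal plan: pieces 10 + 1 (1 cut) → $28 − $1 = $27.

27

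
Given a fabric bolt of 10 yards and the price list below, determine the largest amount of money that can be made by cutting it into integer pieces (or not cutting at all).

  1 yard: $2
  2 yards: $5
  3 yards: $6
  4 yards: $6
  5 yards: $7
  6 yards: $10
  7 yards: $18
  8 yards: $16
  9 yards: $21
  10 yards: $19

25

Consider every possible first cut. R[k] is the best of p[i]+R[k−i] over all sellable i≤k.
R[1] = 2
R[2] = 5
R[3] = 7  (first piece 1, then R[2]=5)
R[4] = 10  (first piece 2, then R[2]=5)
R[5] = 12  (first piece 1, then R[4]=10)
R[6] = 15  (first piece 2, then R[4]=10)
R[7] = 18
R[8] = 20  (first piece 1, then R[7]=18)
R[9] = 23  (first piece 2, then R[7]=18)
R[10] = 25  (first piece 1, then R[9]=23)
One optimal cutting: 7 + 2 + 1 → $18 + $5 + $2 = $25.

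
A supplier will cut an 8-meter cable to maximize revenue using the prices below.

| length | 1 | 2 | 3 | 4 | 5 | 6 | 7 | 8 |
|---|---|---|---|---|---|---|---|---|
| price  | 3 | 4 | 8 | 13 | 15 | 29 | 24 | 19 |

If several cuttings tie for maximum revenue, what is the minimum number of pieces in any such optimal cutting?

3

Consider every possible first cut. r[k] is the best of p[i]+r[k−i] over all sellable i≤k.
r[1] = 3
r[2] = 6  (first piece 1, then r[1]=3)
r[3] = 9  (first piece 1, then r[2]=6)
r[4] = 13
r[5] = 16  (first piece 1, then r[4]=13)
r[6] = 29
r[7] = 32  (first piece 1, then r[6]=29)
r[8] = 35  (first piece 1, then r[7]=32)
Maximum revenue is €35.
Now minimize piece count subject to staying optimal: for each k, pieces[k] = 1 + min over i with p[i]+r[k−i]=r[k] of pieces[k−i].
pieces[5] = 2
pieces[6] = 1
pieces[7] = 2
pieces[8] = 3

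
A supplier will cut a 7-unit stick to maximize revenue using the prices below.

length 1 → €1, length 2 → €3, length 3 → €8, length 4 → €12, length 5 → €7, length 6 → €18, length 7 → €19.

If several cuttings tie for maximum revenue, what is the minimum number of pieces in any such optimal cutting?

Build r[k] bottom-up: r[k] = max over allowed piece i of (p[i] + r[k−i]).
r[1] = 1
r[2] = max(1+1, 3+0) = 3
r[3] = max(1+3, 3+1, 8+0) = 8
r[4] = max(1+8, 3+3, 8+1, 12+0) = 12
r[5] = max(1+12, 3+8, 8+3, 12+1, 7+0) = 13
r[6] = max(1+13, 3+12, 8+8, 12+3, 7+1, 18+0) = 18
r[7] = max(1+18, 3+13, 8+12, …, 18+1, 19+0) = 20
Maximum revenue is €20.
Now minimize piece count subject to staying optimal: for each k, pieces[k] = 1 + min over i with p[i]+r[k−i]=r[k] of pieces[k−i].
pieces[4] = 1
pieces[5] = 2
pieces[6] = 1
pieces[7] = 2

2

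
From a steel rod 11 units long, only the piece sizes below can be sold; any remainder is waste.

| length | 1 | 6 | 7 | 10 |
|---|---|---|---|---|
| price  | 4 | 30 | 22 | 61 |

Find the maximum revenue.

Build r[k] bottom-up: r[k] = max over allowed piece i of (p[i] + r[k−i]).
r[1] = 4
r[2] = 8  (first piece 1, then r[1]=4)
r[3] = 12  (first piece 1, then r[2]=8)
r[4] = 16  (first piece 1, then r[3]=12)
r[5] = 20  (first piece 1, then r[4]=16)
r[6] = 30
r[7] = 34  (first piece 1, then r[6]=30)
r[8] = 38  (first piece 1, then r[7]=34)
r[9] = 42  (first piece 1, then r[8]=38)
r[10] = 61
r[11] = 65  (first piece 1, then r[10]=61)
One optimal cutting: 10 + 1 → $65.

65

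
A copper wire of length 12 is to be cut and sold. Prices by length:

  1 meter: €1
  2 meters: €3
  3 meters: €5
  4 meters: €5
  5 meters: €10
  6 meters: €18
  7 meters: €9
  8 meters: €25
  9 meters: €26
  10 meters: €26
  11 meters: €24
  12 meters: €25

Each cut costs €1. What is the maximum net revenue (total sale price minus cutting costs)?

Build net[k] bottom-up: net[k] = max over allowed piece i of (p[i] + net[k−i]) − 1 per cut.
net[1] = 1
net[2] = max(1+1-1, 3+0) = 3
net[3] = max(1+3-1, 3+1-1, 5+0) = 5
net[4] = max(1+5-1, 3+3-1, 5+1-1, 5+0) = 5
net[5] = max(1+5-1, 3+5-1, 5+3-1, 5+1-1, 10+0) = 10
net[6] = max(1+10-1, 3+5-1, 5+5-1, 5+3-1, 10+1-1, 18+0) = 18
net[7] = max(1+18-1, 3+10-1, 5+5-1, …, 18+1-1, 9+0) = 18
net[8] = max(1+18-1, 3+18-1, 5+10-1, …, 9+1-1, 25+0) = 25
net[9] = max(1+25-1, 3+18-1, 5+18-1, …, 25+1-1, 26+0) = 26
net[10] = max(1+26-1, 3+25-1, 5+18-1, …, 26+1-1, 26+0) = 27
net[11] = max(1+27-1, 3+26-1, 5+25-1, …, 26+1-1, 24+0) = 29
net[12] = max(1+29-1, 3+27-1, 5+26-1, …, 24+1-1, 25+0) = 35
One optimal plan: pieces 6 + 6 (1 cut) → €36 − €1 = €35.

35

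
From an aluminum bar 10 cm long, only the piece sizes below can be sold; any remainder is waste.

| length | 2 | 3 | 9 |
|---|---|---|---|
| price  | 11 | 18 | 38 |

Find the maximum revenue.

Build r[k] bottom-up: r[k] = max over allowed piece i of (p[i] + r[k−i]).
r[1] = 0
r[2] = 11
r[3] = max(11+0, 18+0) = 18
r[4] = max(11+11, 18+0) = 22
r[5] = max(11+18, 18+11) = 29
r[6] = max(11+22, 18+18) = 36
r[7] = max(11+29, 18+22) = 40
r[8] = max(11+36, 18+29) = 47
r[9] = max(11+40, 18+36, 38+0) = 54
r[10] = max(11+47, 18+40, 38+0) = 58
One optimal cutting: 3 + 3 + 2 + 2 → $58.

58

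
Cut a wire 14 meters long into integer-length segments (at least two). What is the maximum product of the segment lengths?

162

Fill prod[k] for k=2..14: at each k try every first piece i and multiply by the better of (k−i) uncut or prod[k−i].
prod[2] = 1×max(1,0) = 1×1 = 1
prod[3] = 1×max(2,1) = 1×2 = 2
prod[4] = 2×max(2,1) = 2×2 = 4
prod[5] = 2×max(3,2) = 2×3 = 6
prod[6] = 3×max(3,2) = 3×3 = 9
prod[7] = 2×max(5,6) = 2×6 = 12
prod[8] = 2×max(6,9) = 2×9 = 18
prod[9] = 3×max(6,9) = 3×9 = 27
prod[10] = 2×max(8,18) = 2×18 = 36
prod[11] = 2×max(9,27) = 2×27 = 54
prod[12] = 3×max(9,27) = 3×27 = 81
prod[13] = 2×max(11,54) = 2×54 = 108
prod[14] = 2×max(12,81) = 2×81 = 162
One optimal split: 3 + 3 + 3 + 3 + 2; product 3×3×3×3×2 = 162.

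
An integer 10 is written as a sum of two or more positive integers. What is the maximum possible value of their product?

Fill P[k] for k=2..10: at each k try every first piece i and multiply by the better of (k−i) uncut or P[k−i].
P[2] = 1·max(1,0) = 1·1 = 1
P[3] = 1·max(2,1) = 1·2 = 2
P[4] = 2·max(2,1) = 2·2 = 4
P[5] = 2·max(3,2) = 2·3 = 6
P[6] = 3·max(3,2) = 3·3 = 9
P[7] = 2·max(5,6) = 2·6 = 12
P[8] = 2·max(6,9) = 2·9 = 18
P[9] = 3·max(6,9) = 3·9 = 27
P[10] = 2·max(8,18) = 2·18 = 36
One optimal split: 3 + 3 + 2 + 2; product 3·3·2·2 = 36.

36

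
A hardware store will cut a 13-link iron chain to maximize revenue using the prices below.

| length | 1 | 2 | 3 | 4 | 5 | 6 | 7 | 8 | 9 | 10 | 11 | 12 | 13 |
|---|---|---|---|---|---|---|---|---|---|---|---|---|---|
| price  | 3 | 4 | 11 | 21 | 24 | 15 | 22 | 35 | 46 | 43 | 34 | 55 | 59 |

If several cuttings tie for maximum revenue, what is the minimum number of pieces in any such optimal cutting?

2

Let r[k] be the best obtainable value from length k. For each k, try every first piece i and keep the best of price[i] + r[k−i].
r[1] = 3
r[2] = 6  (first piece 1, then r[1]=3)
r[3] = 11
r[4] = 21
r[5] = 24  (first piece 1, then r[4]=21)
r[6] = 27  (first piece 1, then r[5]=24)
r[7] = 32  (first piece 3, then r[4]=21)
r[8] = 42  (first piece 4, then r[4]=21)
r[9] = 46
r[10] = 49  (first piece 1, then r[9]=46)
r[11] = 53  (first piece 3, then r[8]=42)
r[12] = 63  (first piece 4, then r[8]=42)
r[13] = 67  (first piece 4, then r[9]=46)
Maximum revenue is $67.
Now minimize piece count subject to staying optimal: for each k, pieces[k] = 1 + min over i with p[i]+r[k−i]=r[k] of pieces[k−i].
pieces[10] = 2
pieces[11] = 3
pieces[12] = 3
pieces[13] = 2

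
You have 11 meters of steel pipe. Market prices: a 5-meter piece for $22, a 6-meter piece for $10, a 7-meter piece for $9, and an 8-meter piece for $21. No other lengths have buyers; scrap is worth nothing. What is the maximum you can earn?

44

Let r[k] be the best obtainable value from length k. For each k, try every first piece i and keep the best of price[i] + r[k−i].
r[1] = 0
r[2] = 0
r[3] = 0
r[4] = 0
r[5] = 22
r[6] = max(22+0, 10+0) = 22
r[7] = max(22+0, 10+0, 9+0) = 22
r[8] = max(22+0, 10+0, 9+0, 21+0) = 22
r[9] = max(22+0, 10+0, 9+0, 21+0) = 22
r[10] = max(22+22, 10+0, 9+0, 21+0) = 44
r[11] = max(22+22, 10+22, 9+0, 21+0) = 44
One optimal cutting: pieces 5 + 5 with 1 meter of scrap → $44.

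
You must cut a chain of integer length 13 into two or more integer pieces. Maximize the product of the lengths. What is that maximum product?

Define g[k] = max over 1≤i<k of i · max(k−i, g[k−i]); the inner max lets the remainder stay uncut if that's better.
g[2] = 1×max(1,0) = 1×1 = 1
g[3] = 1×max(2,1) = 1×2 = 2
g[4] = 2×max(2,1) = 2×2 = 4
g[5] = 2×max(3,2) = 2×3 = 6
g[6] = 3×max(3,2) = 3×3 = 9
g[7] = 2×max(5,6) = 2×6 = 12
g[8] = 2×max(6,9) = 2×9 = 18
g[9] = 3×max(6,9) = 3×9 = 27
g[10] = 2×max(8,18) = 2×18 = 36
g[11] = 2×max(9,27) = 2×27 = 54
g[12] = 3×max(9,27) = 3×27 = 81
g[13] = 2×max(11,54) = 2×54 = 108
One optimal split: 3 + 3 + 3 + 2 + 2; product 3×3×3×2×2 = 108.

108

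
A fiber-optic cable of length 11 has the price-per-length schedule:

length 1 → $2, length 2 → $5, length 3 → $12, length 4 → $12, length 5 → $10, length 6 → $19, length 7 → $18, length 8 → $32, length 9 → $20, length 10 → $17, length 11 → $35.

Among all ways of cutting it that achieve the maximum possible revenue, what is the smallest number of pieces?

2

Let r[k] be the best obtainable value from length k. For each k, try every first piece i and keep the best of price[i] + r[k−i].
r[1] = 2
r[2] = max(2+2, 5+0) = 5
r[3] = max(2+5, 5+2, 12+0) = 12
r[4] = max(2+12, 5+5, 12+2, 12+0) = 14
r[5] = max(2+14, 5+12, 12+5, 12+2, 10+0) = 17
r[6] = max(2+17, 5+14, 12+12, 12+5, 10+2, 19+0) = 24
r[7] = max(2+24, 5+17, 12+14, …, 19+2, 18+0) = 26
r[8] = max(2+26, 5+24, 12+17, …, 18+2, 32+0) = 32
r[9] = max(2+32, 5+26, 12+24, …, 32+2, 20+0) = 36
r[10] = max(2+36, 5+32, 12+26, …, 20+2, 17+0) = 38
r[11] = max(2+38, 5+36, 12+32, …, 17+2, 35+0) = 44
Maximum revenue is $44.
Now minimize piece count subject to staying optimal: for each k, pieces[k] = 1 + min over i with p[i]+r[k−i]=r[k] of pieces[k−i].
pieces[8] = 1
pieces[9] = 3
pieces[10] = 4
pieces[11] = 2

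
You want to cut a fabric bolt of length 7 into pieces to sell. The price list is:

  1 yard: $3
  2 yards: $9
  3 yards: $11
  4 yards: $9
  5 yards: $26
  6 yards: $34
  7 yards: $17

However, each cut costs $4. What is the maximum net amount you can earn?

Consider every possible first cut. v[k] is the best of p[i]+v[k−i] over all sellable i≤k, charging 4 whenever i<k.
v[1] = 3
v[2] = max(3+3-4, 9+0) = 9
v[3] = max(3+9-4, 9+3-4, 11+0) = 11
v[4] = max(3+11-4, 9+9-4, 11+3-4, 9+0) = 14
v[5] = max(3+14-4, 9+11-4, 11+9-4, 9+3-4, 26+0) = 26
v[6] = max(3+26-4, 9+14-4, 11+11-4, 9+9-4, 26+3-4, 34+0) = 34
v[7] = max(3+34-4, 9+26-4, 11+14-4, …, 34+3-4, 17+0) = 33
One optimal plan: pieces 6 + 1 (1 cut) → $37 − $4 = $33.

33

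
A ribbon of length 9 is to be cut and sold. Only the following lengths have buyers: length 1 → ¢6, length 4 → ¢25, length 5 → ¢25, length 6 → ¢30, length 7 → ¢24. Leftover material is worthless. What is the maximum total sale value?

Build best[k] bottom-up: best[k] = max over allowed piece i of (p[i] + best[k−i]).
best[1] = 6
best[2] = 12  (first piece 1, then best[1]=6)
best[3] = 18  (first piece 1, then best[2]=12)
best[4] = max(6+18, 25+0) = 25
best[5] = max(6+25, 25+6, 25+0) = 31
best[6] = max(6+31, 25+12, 25+6, 30+0) = 37
best[7] = max(6+37, 25+18, 25+12, 30+6, 24+0) = 43
best[8] = max(6+43, 25+25, 25+18, 30+12, 24+6) = 50
best[9] = max(6+50, 25+31, 25+25, 30+18, 24+12) = 56
One optimal cutting: 4 + 4 + 1 → ¢56.

56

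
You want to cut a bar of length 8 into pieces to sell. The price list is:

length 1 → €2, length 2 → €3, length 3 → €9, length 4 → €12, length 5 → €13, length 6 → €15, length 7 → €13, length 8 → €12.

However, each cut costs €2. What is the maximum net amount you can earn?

22

Let net[k] be the best obtainable value from length k. For each k, try every first piece i and keep the best of price[i] + net[k−i] minus the 2 cut fee when i<k.
net[1] = 2
net[2] = max(2+2-2, 3+0) = 3
net[3] = max(2+3-2, 3+2-2, 9+0) = 9
net[4] = max(2+9-2, 3+3-2, 9+2-2, 12+0) = 12
net[5] = max(2+12-2, 3+9-2, 9+3-2, 12+2-2, 13+0) = 13
net[6] = max(2+13-2, 3+12-2, 9+9-2, 12+3-2, 13+2-2, 15+0) = 16
net[7] = max(2+16-2, 3+13-2, 9+12-2, …, 15+2-2, 13+0) = 19
net[8] = max(2+19-2, 3+16-2, 9+13-2, …, 13+2-2, 12+0) = 22
One optimal plan: pieces 4 + 4 (1 cut) → €24 − €2 = €22.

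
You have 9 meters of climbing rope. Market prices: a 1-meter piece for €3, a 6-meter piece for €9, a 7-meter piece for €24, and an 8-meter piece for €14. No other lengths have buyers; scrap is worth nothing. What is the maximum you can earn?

Consider every possible first cut. r[k] is the best of p[i]+r[k−i] over all sellable i≤k.
r[1] = 3
r[2] = 6  (first piece 1, then r[1]=3)
r[3] = 9  (first piece 1, then r[2]=6)
r[4] = 12  (first piece 1, then r[3]=9)
r[5] = 15  (first piece 1, then r[4]=12)
r[6] = max(3+15, 9+0) = 18
r[7] = max(3+18, 9+3, 24+0) = 24
r[8] = max(3+24, 9+6, 24+3, 14+0) = 27
r[9] = max(3+27, 9+9, 24+6, 14+3) = 30
One optimal cutting: 7 + 1 + 1 → €30.

30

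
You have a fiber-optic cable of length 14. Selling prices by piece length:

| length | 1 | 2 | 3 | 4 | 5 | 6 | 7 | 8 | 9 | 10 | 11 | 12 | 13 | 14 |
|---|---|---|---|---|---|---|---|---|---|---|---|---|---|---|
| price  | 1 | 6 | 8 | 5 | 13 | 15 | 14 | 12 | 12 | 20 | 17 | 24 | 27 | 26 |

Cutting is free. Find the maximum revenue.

42

Build r[k] bottom-up: r[k] = max over allowed piece i of (p[i] + r[k−i]).
r[1] = 1
r[2] = max(1+1, 6+0) = 6
r[3] = max(1+6, 6+1, 8+0) = 8
r[4] = max(1+8, 6+6, 8+1, 5+0) = 12
r[5] = max(1+12, 6+8, 8+6, 5+1, 13+0) = 14
r[6] = max(1+14, 6+12, 8+8, 5+6, 13+1, 15+0) = 18
r[7] = max(1+18, 6+14, 8+12, …, 15+1, 14+0) = 20
r[8] = max(1+20, 6+18, 8+14, …, 14+1, 12+0) = 24
r[9] = max(1+24, 6+20, 8+18, …, 12+1, 12+0) = 26
r[10] = max(1+26, 6+24, 8+20, …, 12+1, 20+0) = 30
r[11] = max(1+30, 6+26, 8+24, …, 20+1, 17+0) = 32
r[12] = max(1+32, 6+30, 8+26, …, 17+1, 24+0) = 36
r[13] = max(1+36, 6+32, 8+30, …, 24+1, 27+0) = 38
r[14] = max(1+38, 6+36, 8+32, …, 27+1, 26+0) = 42
One optimal cutting: 2 + 2 + 2 + 2 + 2 + 2 + 2 → $6 + $6 + $6 + $6 + $6 + $6 + $6 = $42.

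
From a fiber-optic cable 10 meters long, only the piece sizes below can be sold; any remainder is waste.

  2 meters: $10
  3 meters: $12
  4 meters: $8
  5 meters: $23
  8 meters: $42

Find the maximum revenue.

52

Build f[k] bottom-up: f[k] = max over allowed piece i of (p[i] + f[k−i]).
f[1] = 0
f[2] = 10
f[3] = max(10+0, 12+0) = 12
f[4] = max(10+10, 12+0, 8+0) = 20
f[5] = max(10+12, 12+10, 8+0, 23+0) = 23
f[6] = max(10+20, 12+12, 8+10, 23+0) = 30
f[7] = max(10+23, 12+20, 8+12, 23+10) = 33
f[8] = max(10+30, 12+23, 8+20, 23+12, 42+0) = 42
f[9] = max(10+33, 12+30, 8+23, 23+20, 42+0) = 43
f[10] = max(10+42, 12+33, 8+30, 23+23, 42+10) = 52
One optimal cutting: 8 + 2 → $52.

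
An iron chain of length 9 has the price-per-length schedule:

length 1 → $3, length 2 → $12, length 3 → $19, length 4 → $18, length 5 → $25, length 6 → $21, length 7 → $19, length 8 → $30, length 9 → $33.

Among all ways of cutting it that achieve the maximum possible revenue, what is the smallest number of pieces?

3

Build r[k] bottom-up: r[k] = max over allowed piece i of (p[i] + r[k−i]).
r[1] = 3
r[2] = max(3+3, 12+0) = 12
r[3] = max(3+12, 12+3, 19+0) = 19
r[4] = max(3+19, 12+12, 19+3, 18+0) = 24
r[5] = max(3+24, 12+19, 19+12, 18+3, 25+0) = 31
r[6] = max(3+31, 12+24, 19+19, 18+12, 25+3, 21+0) = 38
r[7] = max(3+38, 12+31, 19+24, …, 21+3, 19+0) = 43
r[8] = max(3+43, 12+38, 19+31, …, 19+3, 30+0) = 50
r[9] = max(3+50, 12+43, 19+38, …, 30+3, 33+0) = 57
Maximum revenue is $57.
Now minimize piece count subject to staying optimal: for each k, pieces[k] = 1 + min over i with p[i]+r[k−i]=r[k] of pieces[k−i].
pieces[6] = 2
pieces[7] = 3
pieces[8] = 3
pieces[9] = 3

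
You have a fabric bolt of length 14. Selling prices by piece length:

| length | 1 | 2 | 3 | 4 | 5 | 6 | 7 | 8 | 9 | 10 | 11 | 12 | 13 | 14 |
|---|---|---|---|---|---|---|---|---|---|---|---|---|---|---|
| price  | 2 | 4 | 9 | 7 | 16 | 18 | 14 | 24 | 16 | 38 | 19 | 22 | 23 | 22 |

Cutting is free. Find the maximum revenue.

Build best[k] bottom-up: best[k] = max over allowed piece i of (p[i] + best[k−i]).
best[1] = 2
best[2] = max(2+2, 4+0) = 4
best[3] = max(2+4, 4+2, 9+0) = 9
best[4] = max(2+9, 4+4, 9+2, 7+0) = 11
best[5] = max(2+11, 4+9, 9+4, 7+2, 16+0) = 16
best[6] = max(2+16, 4+11, 9+9, 7+4, 16+2, 18+0) = 18
best[7] = max(2+18, 4+16, 9+11, …, 18+2, 14+0) = 20
best[8] = max(2+20, 4+18, 9+16, …, 14+2, 24+0) = 25
best[9] = max(2+25, 4+20, 9+18, …, 24+2, 16+0) = 27
best[10] = max(2+27, 4+25, 9+20, …, 16+2, 38+0) = 38
best[11] = max(2+38, 4+27, 9+25, …, 38+2, 19+0) = 40
best[12] = max(2+40, 4+38, 9+27, …, 19+2, 22+0) = 42
best[13] = max(2+42, 4+40, 9+38, …, 22+2, 23+0) = 47
best[14] = max(2+47, 4+42, 9+40, …, 23+2, 22+0) = 49
One optimal cutting: 10 + 3 + 1 → $38 + $9 + $2 = $49.

49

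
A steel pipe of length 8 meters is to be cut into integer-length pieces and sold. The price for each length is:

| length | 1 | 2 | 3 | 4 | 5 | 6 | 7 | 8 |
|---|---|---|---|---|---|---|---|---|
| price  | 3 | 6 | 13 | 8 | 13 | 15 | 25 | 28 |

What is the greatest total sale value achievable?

Build r[k] bottom-up: r[k] = max over allowed piece i of (p[i] + r[k−i]).
r[1] = 3
r[2] = 6  (first piece 1, then r[1]=3)
r[3] = 13
r[4] = 16  (first piece 1, then r[3]=13)
r[5] = 19  (first piece 1, then r[4]=16)
r[6] = 26  (first piece 3, then r[3]=13)
r[7] = 29  (first piece 1, then r[6]=26)
r[8] = 32  (first piece 1, then r[7]=29)
One optimal cutting: 3 + 3 + 1 + 1 → $13 + $13 + $3 + $3 = $32.

32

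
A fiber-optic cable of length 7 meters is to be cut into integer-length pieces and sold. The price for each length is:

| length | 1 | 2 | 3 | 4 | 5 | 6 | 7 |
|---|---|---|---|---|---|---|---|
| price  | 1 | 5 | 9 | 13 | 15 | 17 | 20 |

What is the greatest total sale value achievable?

Consider every possible first cut. r[k] is the best of p[i]+r[k−i] over all sellable i≤k.
r[1] = 1
r[2] = max(1+1, 5+0) = 5
r[3] = max(1+5, 5+1, 9+0) = 9
r[4] = max(1+9, 5+5, 9+1, 13+0) = 13
r[5] = max(1+13, 5+9, 9+5, 13+1, 15+0) = 15
r[6] = max(1+15, 5+13, 9+9, 13+5, 15+1, 17+0) = 18
r[7] = max(1+18, 5+15, 9+13, …, 17+1, 20+0) = 22
One optimal cutting: 4 + 3 → $13 + $9 = $22.

22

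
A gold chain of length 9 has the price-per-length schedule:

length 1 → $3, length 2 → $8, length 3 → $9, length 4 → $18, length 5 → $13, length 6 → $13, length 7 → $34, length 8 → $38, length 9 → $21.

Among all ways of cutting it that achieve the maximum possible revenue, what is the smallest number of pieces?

Build r[k] bottom-up: r[k] = max over allowed piece i of (p[i] + r[k−i]).
r[1] = 3
r[2] = max(3+3, 8+0) = 8
r[3] = max(3+8, 8+3, 9+0) = 11
r[4] = max(3+11, 8+8, 9+3, 18+0) = 18
r[5] = max(3+18, 8+11, 9+8, 18+3, 13+0) = 21
r[6] = max(3+21, 8+18, 9+11, 18+8, 13+3, 13+0) = 26
r[7] = max(3+26, 8+21, 9+18, …, 13+3, 34+0) = 34
r[8] = max(3+34, 8+26, 9+21, …, 34+3, 38+0) = 38
r[9] = max(3+38, 8+34, 9+26, …, 38+3, 21+0) = 42
Maximum revenue is $42.
Now minimize piece count subject to staying optimal: for each k, pieces[k] = 1 + min over i with p[i]+r[k−i]=r[k] of pieces[k−i].
pieces[6] = 2
pieces[7] = 1
pieces[8] = 1
pieces[9] = 2

2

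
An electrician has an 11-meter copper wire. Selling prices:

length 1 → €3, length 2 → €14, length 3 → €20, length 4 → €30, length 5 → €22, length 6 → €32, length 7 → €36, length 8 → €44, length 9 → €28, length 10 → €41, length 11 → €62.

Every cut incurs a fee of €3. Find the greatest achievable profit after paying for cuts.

Let net[k] be the best obtainable value from length k. For each k, try every first piece i and keep the best of price[i] + net[k−i] minus the 3 cut fee when i<k.
net[1] = 3
net[2] = 14
net[3] = 20
net[4] = 30
net[5] = 31  (first piece 2, then net[3]=20)
net[6] = 41  (first piece 2, then net[4]=30)
net[7] = 47  (first piece 3, then net[4]=30)
net[8] = 57  (first piece 4, then net[4]=30)
net[9] = 58  (first piece 2, then net[7]=47)
net[10] = 68  (first piece 2, then net[8]=57)
net[11] = 74  (first piece 3, then net[8]=57)
One optimal plan: pieces 4 + 4 + 3 (2 cuts) → €80 − €6 = €74.

74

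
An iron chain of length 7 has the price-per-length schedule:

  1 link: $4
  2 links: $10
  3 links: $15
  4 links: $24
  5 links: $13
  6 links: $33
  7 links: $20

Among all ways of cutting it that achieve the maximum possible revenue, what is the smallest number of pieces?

Consider every possible first cut. r[k] is the best of p[i]+r[k−i] over all sellable i≤k.
r[1] = 4
r[2] = max(4+4, 10+0) = 10
r[3] = max(4+10, 10+4, 15+0) = 15
r[4] = max(4+15, 10+10, 15+4, 24+0) = 24
r[5] = max(4+24, 10+15, 15+10, 24+4, 13+0) = 28
r[6] = max(4+28, 10+24, 15+15, 24+10, 13+4, 33+0) = 34
r[7] = max(4+34, 10+28, 15+24, …, 33+4, 20+0) = 39
Maximum revenue is $39.
Now minimize piece count subject to staying optimal: for each k, pieces[k] = 1 + min over i with p[i]+r[k−i]=r[k] of pieces[k−i].
pieces[4] = 1
pieces[5] = 2
pieces[6] = 2
pieces[7] = 2

2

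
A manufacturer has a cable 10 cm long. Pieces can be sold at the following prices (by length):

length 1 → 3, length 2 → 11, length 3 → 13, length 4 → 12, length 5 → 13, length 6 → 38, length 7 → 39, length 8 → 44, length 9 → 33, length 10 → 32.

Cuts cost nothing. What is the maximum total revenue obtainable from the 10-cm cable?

60

Consider every possible first cut. R[k] is the best of p[i]+R[k−i] over all sellable i≤k.
R[1] = 3
R[2] = 11
R[3] = 14  (first piece 1, then R[2]=11)
R[4] = 22  (first piece 2, then R[2]=11)
R[5] = 25  (first piece 1, then R[4]=22)
R[6] = 38
R[7] = 41  (first piece 1, then R[6]=38)
R[8] = 49  (first piece 2, then R[6]=38)
R[9] = 52  (first piece 1, then R[8]=49)
R[10] = 60  (first piece 2, then R[8]=49)
One optimal cutting: 6 + 2 + 2 → 38 + 11 + 11 = 60.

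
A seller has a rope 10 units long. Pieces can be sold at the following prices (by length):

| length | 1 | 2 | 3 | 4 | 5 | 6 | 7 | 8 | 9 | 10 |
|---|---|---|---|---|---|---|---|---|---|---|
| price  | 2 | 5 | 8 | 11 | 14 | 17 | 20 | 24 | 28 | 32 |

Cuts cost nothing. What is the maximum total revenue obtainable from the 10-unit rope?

32

Build best[k] bottom-up: best[k] = max over allowed piece i of (p[i] + best[k−i]).
best[1] = 2
best[2] = 5
best[3] = 8
best[4] = 11
best[5] = 14
best[6] = 17
best[7] = 20
best[8] = 24
best[9] = 28
best[10] = 32
Best is to sell the whole 10-unit piece uncut for $32.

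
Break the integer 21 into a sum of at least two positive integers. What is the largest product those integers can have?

Fill g[k] for k=2..21: at each k try every first piece i and multiply by the better of (k−i) uncut or g[k−i].
g[2] = 1×max(1,0) = 1×1 = 1
g[3] = 1×max(2,1) = 1×2 = 2
g[4] = 2×max(2,1) = 2×2 = 4
g[5] = 2×max(3,2) = 2×3 = 6
g[6] = 3×max(3,2) = 3×3 = 9
g[7] = 2×max(5,6) = 2×6 = 12
g[8] = 2×max(6,9) = 2×9 = 18
g[9] = 3×max(6,9) = 3×9 = 27
g[10] = 2×max(8,18) = 2×18 = 36
g[11] = 2×max(9,27) = 2×27 = 54
g[12] = 3×max(9,27) = 3×27 = 81
g[13] = 2×max(11,54) = 2×54 = 108
g[14] = 2×max(12,81) = 2×81 = 162
g[15] = 3×max(12,81) = 3×81 = 243
g[16] = 2×max(14,162) = 2×162 = 324
g[17] = 2×max(15,243) = 2×243 = 486
g[18] = 3×max(15,243) = 3×243 = 729
g[19] = 2×max(17,486) = 2×486 = 972
g[20] = 2×max(18,729) = 2×729 = 1458
g[21] = 3×max(18,729) = 3×729 = 2187
One optimal split: 3 + 3 + 3 + 3 + 3 + 3 + 3; product 3×3×3×3×3×3×3 = 2187.

2187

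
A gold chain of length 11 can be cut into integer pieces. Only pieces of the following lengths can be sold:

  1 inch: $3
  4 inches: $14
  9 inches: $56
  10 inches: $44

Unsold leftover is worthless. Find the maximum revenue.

62

Let best[k] be the best obtainable value from length k. For each k, try every first piece i and keep the best of price[i] + best[k−i].
best[1] = 3
best[2] = 6  (first piece 1, then best[1]=3)
best[3] = 9  (first piece 1, then best[2]=6)
best[4] = max(3+9, 14+0) = 14
best[5] = max(3+14, 14+3) = 17
best[6] = max(3+17, 14+6) = 20
best[7] = max(3+20, 14+9) = 23
best[8] = max(3+23, 14+14) = 28
best[9] = max(3+28, 14+17, 56+0) = 56
best[10] = max(3+56, 14+20, 56+3, 44+0) = 59
best[11] = max(3+59, 14+23, 56+6, 44+3) = 62
One optimal cutting: 9 + 1 + 1 → $62.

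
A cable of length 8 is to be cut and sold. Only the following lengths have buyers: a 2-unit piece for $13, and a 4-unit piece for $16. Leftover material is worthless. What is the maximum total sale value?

52

Build best[k] bottom-up: best[k] = max over allowed piece i of (p[i] + best[k−i]).
best[1] = 0
best[2] = 13
best[3] = 13
best[4] = max(13+13, 16+0) = 26
best[5] = max(13+13, 16+0) = 26
best[6] = max(13+26, 16+13) = 39
best[7] = max(13+26, 16+13) = 39
best[8] = max(13+39, 16+26) = 52
One optimal cutting: 2 + 2 + 2 + 2 → $52.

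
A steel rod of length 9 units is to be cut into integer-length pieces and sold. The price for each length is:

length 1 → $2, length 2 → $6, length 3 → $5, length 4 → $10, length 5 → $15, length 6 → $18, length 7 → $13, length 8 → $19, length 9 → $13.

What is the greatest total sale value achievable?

Consider every possible first cut. best[k] is the best of p[i]+best[k−i] over all sellable i≤k.
best[1] = 2
best[2] = 6
best[3] = 8  (first piece 1, then best[2]=6)
best[4] = 12  (first piece 2, then best[2]=6)
best[5] = 15
best[6] = 18  (first piece 2, then best[4]=12)
best[7] = 21  (first piece 2, then best[5]=15)
best[8] = 24  (first piece 2, then best[6]=18)
best[9] = 27  (first piece 2, then best[7]=21)
One optimal cutting: 5 + 2 + 2 → $15 + $6 + $6 = $27.

27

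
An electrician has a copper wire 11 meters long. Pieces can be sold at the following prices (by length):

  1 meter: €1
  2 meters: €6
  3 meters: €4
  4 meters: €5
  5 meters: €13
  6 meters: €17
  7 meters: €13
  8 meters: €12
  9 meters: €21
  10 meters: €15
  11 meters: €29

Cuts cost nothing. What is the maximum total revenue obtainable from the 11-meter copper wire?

31

Build best[k] bottom-up: best[k] = max over allowed piece i of (p[i] + best[k−i]).
best[1] = 1
best[2] = 6
best[3] = 7  (first piece 1, then best[2]=6)
best[4] = 12  (first piece 2, then best[2]=6)
best[5] = 13  (first piece 1, then best[4]=12)
best[6] = 18  (first piece 2, then best[4]=12)
best[7] = 19  (first piece 1, then best[6]=18)
best[8] = 24  (first piece 2, then best[6]=18)
best[9] = 25  (first piece 1, then best[8]=24)
best[10] = 30  (first piece 2, then best[8]=24)
best[11] = 31  (first piece 1, then best[10]=30)
One optimal cutting: 2 + 2 + 2 + 2 + 2 + 1 → €6 + €6 + €6 + €6 + €6 + €1 = €31.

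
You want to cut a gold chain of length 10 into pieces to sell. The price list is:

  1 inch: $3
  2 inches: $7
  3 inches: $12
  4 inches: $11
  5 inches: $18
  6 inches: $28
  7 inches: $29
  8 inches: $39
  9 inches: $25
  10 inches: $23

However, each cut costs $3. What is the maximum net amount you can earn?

43

Let net[k] be the best obtainable value from length k. For each k, try every first piece i and keep the best of price[i] + net[k−i] minus the 3 cut fee when i<k.
net[1] = 3
net[2] = max(3+3-3, 7+0) = 7
net[3] = max(3+7-3, 7+3-3, 12+0) = 12
net[4] = max(3+12-3, 7+7-3, 12+3-3, 11+0) = 12
net[5] = max(3+12-3, 7+12-3, 12+7-3, 11+3-3, 18+0) = 18
net[6] = max(3+18-3, 7+12-3, 12+12-3, 11+7-3, 18+3-3, 28+0) = 28
net[7] = max(3+28-3, 7+18-3, 12+12-3, …, 28+3-3, 29+0) = 29
net[8] = max(3+29-3, 7+28-3, 12+18-3, …, 29+3-3, 39+0) = 39
net[9] = max(3+39-3, 7+29-3, 12+28-3, …, 39+3-3, 25+0) = 39
net[10] = max(3+39-3, 7+39-3, 12+29-3, …, 25+3-3, 23+0) = 43
One optimal plan: pieces 8 + 2 (1 cut) → $46 − $3 = $43.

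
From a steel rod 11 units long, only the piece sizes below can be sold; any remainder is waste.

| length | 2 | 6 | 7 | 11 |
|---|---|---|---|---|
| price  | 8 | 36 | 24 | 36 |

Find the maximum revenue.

52

Build r[k] bottom-up: r[k] = max over allowed piece i of (p[i] + r[k−i]).
r[1] = 0
r[2] = 8
r[3] = 8
r[4] = 16  (first piece 2, then r[2]=8)
r[5] = 16
r[6] = 36
r[7] = 36
r[8] = 44  (first piece 2, then r[6]=36)
r[9] = 44
r[10] = 52  (first piece 2, then r[8]=44)
r[11] = 52
One optimal cutting: pieces 6 + 2 + 2 with 1 unit of scrap → $52.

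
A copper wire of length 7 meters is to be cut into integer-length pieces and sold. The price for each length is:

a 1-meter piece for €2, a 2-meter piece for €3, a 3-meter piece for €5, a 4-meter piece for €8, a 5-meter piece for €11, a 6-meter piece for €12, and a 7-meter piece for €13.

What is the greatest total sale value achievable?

Build best[k] bottom-up: best[k] = max over allowed piece i of (p[i] + best[k−i]).
best[1] = 2
best[2] = 4  (first piece 1, then best[1]=2)
best[3] = 6  (first piece 1, then best[2]=4)
best[4] = 8  (first piece 1, then best[3]=6)
best[5] = 11
best[6] = 13  (first piece 1, then best[5]=11)
best[7] = 15  (first piece 1, then best[6]=13)
One optimal cutting: 5 + 1 + 1 → €11 + €2 + €2 = €15.

15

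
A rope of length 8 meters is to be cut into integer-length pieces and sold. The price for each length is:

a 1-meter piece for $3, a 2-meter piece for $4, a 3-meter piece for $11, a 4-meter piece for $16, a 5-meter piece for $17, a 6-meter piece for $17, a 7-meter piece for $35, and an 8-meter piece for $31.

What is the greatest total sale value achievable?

Build r[k] bottom-up: r[k] = max over allowed piece i of (p[i] + r[k−i]).
r[1] = 3
r[2] = 6  (first piece 1, then r[1]=3)
r[3] = 11
r[4] = 16
r[5] = 19  (first piece 1, then r[4]=16)
r[6] = 22  (first piece 1, then r[5]=19)
r[7] = 35
r[8] = 38  (first piece 1, then r[7]=35)
One optimal cutting: 7 + 1 → $35 + $3 = $38.

38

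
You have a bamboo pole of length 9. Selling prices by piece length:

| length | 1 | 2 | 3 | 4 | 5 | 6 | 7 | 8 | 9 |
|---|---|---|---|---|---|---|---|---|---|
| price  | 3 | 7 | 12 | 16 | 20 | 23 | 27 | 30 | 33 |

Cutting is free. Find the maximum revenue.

Consider every possible first cut. best[k] is the best of p[i]+best[k−i] over all sellable i≤k.
best[1] = 3
best[2] = max(3+3, 7+0) = 7
best[3] = max(3+7, 7+3, 12+0) = 12
best[4] = max(3+12, 7+7, 12+3, 16+0) = 16
best[5] = max(3+16, 7+12, 12+7, 16+3, 20+0) = 20
best[6] = max(3+20, 7+16, 12+12, 16+7, 20+3, 23+0) = 24
best[7] = max(3+24, 7+20, 12+16, …, 23+3, 27+0) = 28
best[8] = max(3+28, 7+24, 12+20, …, 27+3, 30+0) = 32
best[9] = max(3+32, 7+28, 12+24, …, 30+3, 33+0) = 36
One optimal cutting: 3 + 3 + 3 → $12 + $12 + $12 = $36.

36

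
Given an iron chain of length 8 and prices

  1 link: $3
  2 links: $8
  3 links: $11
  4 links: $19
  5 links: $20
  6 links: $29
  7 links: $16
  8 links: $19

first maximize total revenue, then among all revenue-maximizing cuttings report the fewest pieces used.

2

Build r[k] bottom-up: r[k] = max over allowed piece i of (p[i] + r[k−i]).
r[1] = 3
r[2] = max(3+3, 8+0) = 8
r[3] = max(3+8, 8+3, 11+0) = 11
r[4] = max(3+11, 8+8, 11+3, 19+0) = 19
r[5] = max(3+19, 8+11, 11+8, 19+3, 20+0) = 22
r[6] = max(3+22, 8+19, 11+11, 19+8, 20+3, 29+0) = 29
r[7] = max(3+29, 8+22, 11+19, …, 29+3, 16+0) = 32
r[8] = max(3+32, 8+29, 11+22, …, 16+3, 19+0) = 38
Maximum revenue is $38.
Now minimize piece count subject to staying optimal: for each k, pieces[k] = 1 + min over i with p[i]+r[k−i]=r[k] of pieces[k−i].
pieces[5] = 2
pieces[6] = 1
pieces[7] = 2
pieces[8] = 2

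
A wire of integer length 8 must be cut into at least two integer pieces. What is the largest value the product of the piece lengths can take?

Let m[k] be the best product for length k (with at least one cut). For each first piece i, the rest contributes max(k−i, m[k−i]).
m[2] = 1*max(1,0) = 1*1 = 1
m[3] = max(1*2, 2*1) = 2
m[4] = max(1*3, 2*2, 3*1) = 4
m[5] = max(1*4, 2*3, 3*2, 4*1) = 6
m[6] = max(1*6, 2*4, 3*3, 4*2, 5*1) = 9
m[7] = max(1*9, 2*6, 3*4, 4*3, 5*2, 6*1) = 12
m[8] = max(1*12, 2*9, 3*6, …, 6*2, 7*1) = 18
One optimal split: 3 + 3 + 2; product 3*3*2 = 18.

18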